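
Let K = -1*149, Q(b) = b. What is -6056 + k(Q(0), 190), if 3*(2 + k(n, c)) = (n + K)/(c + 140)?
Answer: -5997569/990 ≈ -6058.1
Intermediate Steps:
K = -149
k(n, c) = -2 + (-149 + n)/(3*(140 + c)) (k(n, c) = -2 + ((n - 149)/(c + 140))/3 = -2 + ((-149 + n)/(140 + c))/3 = -2 + (-149 + n)/(3*(140 + c)))
-6056 + k(Q(0), 190) = -6056 + (-989 + 0 - 6*190)/(3*(140 + 190)) = -6056 + (⅓)*(-989 + 0 - 1140)/330 = -6056 + (⅓)*(1/330)*(-2129) = -6056 - 2129/990 = -5997569/990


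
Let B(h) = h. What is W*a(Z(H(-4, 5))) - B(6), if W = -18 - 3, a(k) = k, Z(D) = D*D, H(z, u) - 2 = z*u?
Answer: -6810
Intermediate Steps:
H(z, u) = 2 + u*z (H(z, u) = 2 + z*u = 2 + u*z)
Z(D) = D²
W = -21
W*a(Z(H(-4, 5))) - B(6) = -21*(2 + 5*(-4))² - 1*6 = -21*(2 - 20)² - 6 = -21*(-18)² - 6 = -21*324 - 6 = -6804 - 6 = -6810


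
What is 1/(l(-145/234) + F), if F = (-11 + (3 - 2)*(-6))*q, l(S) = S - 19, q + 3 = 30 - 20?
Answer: -234/32437 ≈ -0.0072140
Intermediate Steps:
q = 7 (q = -3 + (30 - 20) = -3 + 10 = 7)
l(S) = -19 + S
F = -119 (F = (-11 + (3 - 2)*(-6))*7 = (-11 + 1*(-6))*7 = (-11 - 6)*7 = -17*7 = -119)
1/(l(-145/234) + F) = 1/((-19 - 145/234) - 119) = 1/(-4591/234 - 119) = 1/(-32437/234) = -234/32437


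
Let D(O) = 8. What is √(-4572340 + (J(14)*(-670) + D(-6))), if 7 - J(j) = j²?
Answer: I*√4445702 ≈ 2108.5*I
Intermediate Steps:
J(j) = 7 - j²
√(-4572340 + (J(14)*(-670) + D(-6))) = √(-4572340 + ((7 - 1*14²)*(-670) + 8)) = √(-4572340 + ((7 - 1*196)*(-670) + 8)) = √(-4572340 + ((7 - 196)*(-670) + 8)) = √(-4572340 + (-189*(-670) + 8)) = √(-4572340 + (126630 + 8)) = √(-4572340 + 126638) = √(-4445702) = I*√4445702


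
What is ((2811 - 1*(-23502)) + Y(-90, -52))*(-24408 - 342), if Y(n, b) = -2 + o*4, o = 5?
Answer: -651692250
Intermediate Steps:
Y(n, b) = 18 (Y(n, b) = -2 + 5*4 = -2 + 20 = 18)
((2811 - 1*(-23502)) + Y(-90, -52))*(-24408 - 342) = ((2811 - 1*(-23502)) + 18)*(-24408 - 342) = ((2811 + 23502) + 18)*(-24750) = (26313 + 18)*(-24750) = 26331*(-24750) = -651692250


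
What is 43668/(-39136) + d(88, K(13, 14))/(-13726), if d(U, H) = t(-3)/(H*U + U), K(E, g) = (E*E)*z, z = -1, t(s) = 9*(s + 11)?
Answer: -11538195465/10340729168 ≈ -1.1158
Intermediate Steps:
t(s) = 99 + 9*s (t(s) = 9*(11 + s) = 99 + 9*s)
K(E, g) = -E² (K(E, g) = (E*E)*(-1) = E²*(-1) = -E²)
d(U, H) = 72/(U + H*U) (d(U, H) = (99 + 9*(-3))/(H*U + U) = (99 - 27)/(U + H*U) = 72/(U + H*U))
43668/(-39136) + d(88, K(13, 14))/(-13726) = 43668/(-39136) + (72/(88*(1 - 1*13²)))/(-13726) = 43668*(-1/39136) + (72*(1/88)/(1 - 1*169))*(-1/13726) = -10917/9784 + (72*(1/88)/(1 - 169))*(-1/13726) = -10917/9784 + (72*(1/88)/(-168))*(-1/13726) = -10917/9784 + (72*(1/88)*(-1/168))*(-1/13726) = -10917/9784 - 3/616*(-1/13726) = -10917/9784 + 3/8455216 = -11538195465/10340729168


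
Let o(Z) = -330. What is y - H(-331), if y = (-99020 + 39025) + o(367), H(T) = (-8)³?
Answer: -59813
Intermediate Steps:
H(T) = -512
y = -60325 (y = (-99020 + 39025) - 330 = -59995 - 330 = -60325)
y - H(-331) = -60325 - 1*(-512) = -60325 + 512 = -59813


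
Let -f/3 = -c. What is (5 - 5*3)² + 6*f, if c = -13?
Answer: -134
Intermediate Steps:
f = -39 (f = -(-3)*(-13) = -3*13 = -39)
(5 - 5*3)² + 6*f = (5 - 5*3)² + 6*(-39) = (5 - 15)² - 234 = (-10)² - 234 = 100 - 234 = -134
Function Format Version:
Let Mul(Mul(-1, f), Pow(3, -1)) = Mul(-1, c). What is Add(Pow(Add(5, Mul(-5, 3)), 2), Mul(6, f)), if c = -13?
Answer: -134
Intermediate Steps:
f = -39 (f = Mul(-3, Mul(-1, -13)) = Mul(-3, 13) = -39)
Add(Pow(Add(5, Mul(-5, 3)), 2), Mul(6, f)) = Add(Pow(Add(5, Mul(-5, 3)), 2), Mul(6, -39)) = Add(Pow(Add(5, -15), 2), -234) = Add(Pow(-10, 2), -234) = Add(100, -234) = -134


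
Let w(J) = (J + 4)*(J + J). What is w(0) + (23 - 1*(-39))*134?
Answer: 8308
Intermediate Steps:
w(J) = 2*J*(4 + J) (w(J) = (4 + J)*(2*J) = 2*J*(4 + J))
w(0) + (23 - 1*(-39))*134 = 2*0*(4 + 0) + (23 - 1*(-39))*134 = 2*0*4 + (23 + 39)*134 = 0 + 62*134 = 0 + 8308 = 8308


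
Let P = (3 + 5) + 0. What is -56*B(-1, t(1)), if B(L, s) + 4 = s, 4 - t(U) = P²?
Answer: 3584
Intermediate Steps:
P = 8 (P = 8 + 0 = 8)
t(U) = -60 (t(U) = 4 - 1*8² = 4 - 1*64 = 4 - 64 = -60)
B(L, s) = -4 + s
-56*B(-1, t(1)) = -56*(-4 - 60) = -56*(-64) = 3584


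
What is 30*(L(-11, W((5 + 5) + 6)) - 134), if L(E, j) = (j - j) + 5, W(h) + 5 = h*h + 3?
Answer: -3870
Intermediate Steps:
W(h) = -2 + h**2 (W(h) = -5 + (h*h + 3) = -5 + (h**2 + 3) = -5 + (3 + h**2) = -2 + h**2)
L(E, j) = 5 (L(E, j) = 0 + 5 = 5)
30*(L(-11, W((5 + 5) + 6)) - 134) = 30*(5 - 134) = 30*(-129) = -3870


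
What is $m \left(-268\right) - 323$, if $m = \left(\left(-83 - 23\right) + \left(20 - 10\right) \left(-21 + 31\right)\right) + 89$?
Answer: $-22567$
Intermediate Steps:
$m = 83$ ($m = \left(-106 + 10 \cdot 10\right) + 89 = \left(-106 + 100\right) + 89 = -6 + 89 = 83$)
$m \left(-268\right) - 323 = 83 \left(-268\right) - 323 = -22244 - 323 = -22567$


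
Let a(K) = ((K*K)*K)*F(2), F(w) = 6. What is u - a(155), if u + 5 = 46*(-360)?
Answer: -22359815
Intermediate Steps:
u = -16565 (u = -5 + 46*(-360) = -5 - 16560 = -16565)
a(K) = 6*K³ (a(K) = ((K*K)*K)*6 = (K²*K)*6 = K³*6 = 6*K³)
u - a(155) = -16565 - 6*155³ = -16565 - 6*3723875 = -16565 - 1*22343250 = -16565 - 22343250 = -22359815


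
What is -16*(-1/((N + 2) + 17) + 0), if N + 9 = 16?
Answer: 8/13 ≈ 0.61539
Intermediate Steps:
N = 7 (N = -9 + 16 = 7)
-16*(-1/((N + 2) + 17) + 0) = -16*(-1/((7 + 2) + 17) + 0) = -16*(-1/(9 + 17) + 0) = -16*(-1/26 + 0) = -16*(-1/26) = 8/13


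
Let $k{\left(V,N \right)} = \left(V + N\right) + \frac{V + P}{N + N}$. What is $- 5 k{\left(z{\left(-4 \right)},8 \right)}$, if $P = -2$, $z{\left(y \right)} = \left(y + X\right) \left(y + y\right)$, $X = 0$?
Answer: $- \frac{1675}{8} \approx -209.38$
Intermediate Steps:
$z{\left(y \right)} = 2 y^{2}$ ($z{\left(y \right)} = \left(y + 0\right) \left(y + y\right) = y 2 y = 2 y^{2}$)
$k{\left(V,N \right)} = N + V + \frac{-2 + V}{2 N}$ ($k{\left(V,N \right)} = \left(V + N\right) + \frac{V - 2}{N + N} = \left(N + V\right) + \frac{-2 + V}{2 N} = N + V + \frac{-2 + V}{2 N}$)
$- 5 k{\left(z{\left(-4 \right)},8 \right)} = - 5 \frac{-1 + \frac{2 \left(-4\right)^{2}}{2} + 8 \left(8 + 2 \left(-4\right)^{2}\right)}{8} = - 5 \frac{-1 + \frac{2 \cdot 16}{2} + 8 \left(8 + 2 \cdot 16\right)}{8} = - 5 \frac{-1 + \frac{1}{2} \cdot 32 + 8 \left(8 + 32\right)}{8} = - 5 \frac{-1 + 16 + 8 \cdot 40}{8} = - 5 \frac{-1 + 16 + 320}{8} = - 5 \cdot \frac{1}{8} \cdot 335 = \left(-5\right) \frac{335}{8} = - \frac{1675}{8}$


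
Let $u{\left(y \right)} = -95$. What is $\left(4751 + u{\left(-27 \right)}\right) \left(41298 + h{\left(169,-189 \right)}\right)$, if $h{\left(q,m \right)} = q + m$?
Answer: $192190368$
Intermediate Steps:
$h{\left(q,m \right)} = m + q$
$\left(4751 + u{\left(-27 \right)}\right) \left(41298 + h{\left(169,-189 \right)}\right) = \left(4751 - 95\right) \left(41298 + \left(-189 + 169\right)\right) = 4656 \left(41298 - 20\right) = 4656 \cdot 41278 = 192190368$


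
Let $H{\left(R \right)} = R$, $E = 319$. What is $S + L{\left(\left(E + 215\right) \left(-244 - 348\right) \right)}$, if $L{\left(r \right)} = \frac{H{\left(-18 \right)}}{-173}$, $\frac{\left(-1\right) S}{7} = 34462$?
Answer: $- \frac{41733464}{173} \approx -2.4123 \cdot 10^{5}$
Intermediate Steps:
$S = -241234$ ($S = \left(-7\right) 34462 = -241234$)
$L{\left(r \right)} = \frac{18}{173}$ ($L{\left(r \right)} = - \frac{18}{-173} = \left(-18\right) \left(- \frac{1}{173}\right) = \frac{18}{173}$)
$S + L{\left(\left(E + 215\right) \left(-244 - 348\right) \right)} = -241234 + \frac{18}{173} = - \frac{41733464}{173}$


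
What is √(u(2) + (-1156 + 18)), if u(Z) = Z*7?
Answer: 2*I*√281 ≈ 33.526*I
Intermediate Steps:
u(Z) = 7*Z
√(u(2) + (-1156 + 18)) = √(7*2 + (-1156 + 18)) = √(14 - 1138) = √(-1124) = 2*I*√281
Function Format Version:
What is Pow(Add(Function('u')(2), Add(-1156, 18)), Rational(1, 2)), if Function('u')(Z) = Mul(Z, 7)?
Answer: Mul(2, I, Pow(281, Rational(1, 2))) ≈ Mul(33.526, I)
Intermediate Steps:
Function('u')(Z) = Mul(7, Z)
Pow(Add(Function('u')(2), Add(-1156, 18)), Rational(1, 2)) = Pow(Add(Mul(7, 2), Add(-1156, 18)), Rational(1, 2)) = Pow(Add(14, -1138), Rational(1, 2)) = Pow(-1124, Rational(1, 2)) = Mul(2, I, Pow(281, Rational(1, 2)))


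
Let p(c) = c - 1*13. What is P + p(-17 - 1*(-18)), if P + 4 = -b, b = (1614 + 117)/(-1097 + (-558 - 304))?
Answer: -9871/653 ≈ -15.116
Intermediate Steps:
b = -577/653 (b = 1731/(-1097 - 862) = 1731/(-1959) = 1731*(-1/1959) = -577/653 ≈ -0.88361)
p(c) = -13 + c (p(c) = c - 13 = -13 + c)
P = -2035/653 (P = -4 - 1*(-577/653) = -4 + 577/653 = -2035/653 ≈ -3.1164)
P + p(-17 - 1*(-18)) = -2035/653 + (-13 + (-17 - 1*(-18))) = -2035/653 + (-13 + (-17 + 18)) = -2035/653 + (-13 + 1) = -2035/653 - 12 = -9871/653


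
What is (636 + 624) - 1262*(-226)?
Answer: 286472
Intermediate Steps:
(636 + 624) - 1262*(-226) = 1260 + 285212 = 286472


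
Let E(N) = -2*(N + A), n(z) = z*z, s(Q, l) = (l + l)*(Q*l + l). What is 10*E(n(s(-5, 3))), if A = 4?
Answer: -103760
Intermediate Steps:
s(Q, l) = 2*l*(l + Q*l) (s(Q, l) = (2*l)*(l + Q*l) = 2*l*(l + Q*l))
n(z) = z**2
E(N) = -8 - 2*N (E(N) = -2*(N + 4) = -2*(4 + N) = -8 - 2*N)
10*E(n(s(-5, 3))) = 10*(-8 - 2*324*(1 - 5)**2) = 10*(-8 - 2*(2*9*(-4))**2) = 10*(-8 - 2*(-72)**2) = 10*(-8 - 2*5184) = 10*(-8 - 10368) = 10*(-10376) = -103760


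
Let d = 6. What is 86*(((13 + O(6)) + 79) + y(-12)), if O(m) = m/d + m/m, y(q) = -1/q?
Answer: 48547/6 ≈ 8091.2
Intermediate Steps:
O(m) = 1 + m/6 (O(m) = m/6 + m/m = m*(⅙) + 1 = m/6 + 1 = 1 + m/6)
86*(((13 + O(6)) + 79) + y(-12)) = 86*(((13 + (1 + (⅙)*6)) + 79) - 1/(-12)) = 86*(((13 + (1 + 1)) + 79) - 1*(-1/12)) = 86*(((13 + 2) + 79) + 1/12) = 86*((15 + 79) + 1/12) = 86*(94 + 1/12) = 86*(1129/12) = 48547/6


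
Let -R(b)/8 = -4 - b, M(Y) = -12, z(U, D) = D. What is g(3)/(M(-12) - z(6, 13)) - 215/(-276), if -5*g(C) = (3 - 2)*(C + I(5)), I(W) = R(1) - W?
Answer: 37363/34500 ≈ 1.0830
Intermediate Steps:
R(b) = 32 + 8*b (R(b) = -8*(-4 - b) = 32 + 8*b)
I(W) = 40 - W (I(W) = (32 + 8*1) - W = (32 + 8) - W = 40 - W)
g(C) = -7 - C/5 (g(C) = -(3 - 2)*(C + (40 - 1*5))/5 = -(C + (40 - 5))/5 = -(C + 35)/5 = -(35 + C)/5 = -7 - C/5)
g(3)/(M(-12) - z(6, 13)) - 215/(-276) = (-7 - 1/5*3)/(-12 - 1*13) - 215/(-276) = (-7 - 3/5)/(-12 - 13) - 215*(-1/276) = -38/5/(-25) + 215/276 = -38/5*(-1/25) + 215/276 = 38/125 + 215/276 = 37363/34500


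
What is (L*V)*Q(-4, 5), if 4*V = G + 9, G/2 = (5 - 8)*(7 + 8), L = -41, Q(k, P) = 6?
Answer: 9963/2 ≈ 4981.5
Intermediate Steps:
G = -90 (G = 2*((5 - 8)*(7 + 8)) = 2*(-3*15) = 2*(-45) = -90)
V = -81/4 (V = (-90 + 9)/4 = (1/4)*(-81) = -81/4 ≈ -20.250)
(L*V)*Q(-4, 5) = -41*(-81/4)*6 = (3321/4)*6 = 9963/2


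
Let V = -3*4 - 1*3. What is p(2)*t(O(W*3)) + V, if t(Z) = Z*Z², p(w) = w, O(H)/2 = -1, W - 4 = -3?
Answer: -31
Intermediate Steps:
W = 1 (W = 4 - 3 = 1)
O(H) = -2 (O(H) = 2*(-1) = -2)
V = -15 (V = -12 - 3 = -15)
t(Z) = Z³
p(2)*t(O(W*3)) + V = 2*(-2)³ - 15 = 2*(-8) - 15 = -16 - 15 = -31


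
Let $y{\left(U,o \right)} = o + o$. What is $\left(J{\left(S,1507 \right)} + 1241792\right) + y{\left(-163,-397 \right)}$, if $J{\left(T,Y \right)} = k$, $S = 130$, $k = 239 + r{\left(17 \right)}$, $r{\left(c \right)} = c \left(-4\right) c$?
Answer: $1240081$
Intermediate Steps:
$y{\left(U,o \right)} = 2 o$
$r{\left(c \right)} = - 4 c^{2}$ ($r{\left(c \right)} = - 4 c c = - 4 c^{2}$)
$k = -917$ ($k = 239 - 4 \cdot 17^{2} = 239 - 1156 = -917$)
$J{\left(T,Y \right)} = -917$
$\left(J{\left(S,1507 \right)} + 1241792\right) + y{\left(-163,-397 \right)} = \left(-917 + 1241792\right) + 2 \left(-397\right) = 1240875 - 794 = 1240081$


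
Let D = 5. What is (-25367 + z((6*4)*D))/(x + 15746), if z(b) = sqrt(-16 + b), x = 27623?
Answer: -25367/43369 + 2*sqrt(26)/43369 ≈ -0.58468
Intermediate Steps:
(-25367 + z((6*4)*D))/(x + 15746) = (-25367 + sqrt(-16 + (6*4)*5))/(27623 + 15746) = (-25367 + sqrt(-16 + 24*5))/43369 = (-25367 + sqrt(-16 + 120))*(1/43369) = (-25367 + sqrt(104))*(1/43369) = (-25367 + 2*sqrt(26))*(1/43369) = -25367/43369 + 2*sqrt(26)/43369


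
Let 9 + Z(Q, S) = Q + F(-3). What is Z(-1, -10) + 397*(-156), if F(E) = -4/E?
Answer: -185822/3 ≈ -61941.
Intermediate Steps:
Z(Q, S) = -23/3 + Q (Z(Q, S) = -9 + (Q - 4/(-3)) = -9 + (Q - 4*(-1/3)) = -9 + (Q + 4/3) = -9 + (4/3 + Q) = -23/3 + Q)
Z(-1, -10) + 397*(-156) = (-23/3 - 1) + 397*(-156) = -26/3 - 61932 = -185822/3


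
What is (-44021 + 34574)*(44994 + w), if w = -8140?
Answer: -348159738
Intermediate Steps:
(-44021 + 34574)*(44994 + w) = (-44021 + 34574)*(44994 - 8140) = -9447*36854 = -348159738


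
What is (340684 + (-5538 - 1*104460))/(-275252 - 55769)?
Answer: -230686/331021 ≈ -0.69689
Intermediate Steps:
(340684 + (-5538 - 1*104460))/(-275252 - 55769) = (340684 + (-5538 - 104460))/(-331021) = (340684 - 109998)*(-1/331021) = 230686*(-1/331021) = -230686/331021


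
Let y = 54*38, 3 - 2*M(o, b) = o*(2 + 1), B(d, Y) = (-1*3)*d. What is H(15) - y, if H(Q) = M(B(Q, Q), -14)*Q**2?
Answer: 13473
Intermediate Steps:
B(d, Y) = -3*d
M(o, b) = 3/2 - 3*o/2 (M(o, b) = 3/2 - o*(2 + 1)/2 = 3/2 - o*3/2 = 3/2 - 3*o/2)
H(Q) = Q**2*(3/2 + 9*Q/2) (H(Q) = (3/2 - (-9)*Q/2)*Q**2 = (3/2 + 9*Q/2)*Q**2 = Q**2*(3/2 + 9*Q/2))
y = 2052
H(15) - y = (3/2)*15**2*(1 + 3*15) - 1*2052 = (3/2)*225*(1 + 45) - 2052 = (3/2)*225*46 - 2052 = 15525 - 2052 = 13473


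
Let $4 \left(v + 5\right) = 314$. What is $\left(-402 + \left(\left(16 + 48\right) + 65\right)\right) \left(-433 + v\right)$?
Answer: $\frac{196287}{2} \approx 98144.0$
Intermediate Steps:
$v = \frac{147}{2}$ ($v = -5 + \frac{1}{4} \cdot 314 = -5 + \frac{157}{2} = \frac{147}{2} \approx 73.5$)
$\left(-402 + \left(\left(16 + 48\right) + 65\right)\right) \left(-433 + v\right) = \left(-402 + \left(\left(16 + 48\right) + 65\right)\right) \left(-433 + \frac{147}{2}\right) = \left(-402 + \left(64 + 65\right)\right) \left(- \frac{719}{2}\right) = \left(-402 + 129\right) \left(- \frac{719}{2}\right) = \left(-273\right) \left(- \frac{719}{2}\right) = \frac{196287}{2}$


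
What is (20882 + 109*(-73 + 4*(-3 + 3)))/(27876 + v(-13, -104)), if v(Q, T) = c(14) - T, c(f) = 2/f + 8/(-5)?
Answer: 452375/979249 ≈ 0.46196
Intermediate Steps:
c(f) = -8/5 + 2/f (c(f) = 2/f + 8*(-⅕) = 2/f - 8/5 = -8/5 + 2/f)
v(Q, T) = -51/35 - T (v(Q, T) = (-8/5 + 2/14) - T = (-8/5 + 2*(1/14)) - T = (-8/5 + ⅐) - T = -51/35 - T)
(20882 + 109*(-73 + 4*(-3 + 3)))/(27876 + v(-13, -104)) = (20882 + 109*(-73 + 4*(-3 + 3)))/(27876 + (-51/35 - 1*(-104))) = (20882 + 109*(-73 + 4*0))/(27876 + (-51/35 + 104)) = (20882 + 109*(-73 + 0))/(27876 + 3589/35) = (20882 + 109*(-73))/(979249/35) = (20882 - 7957)*(35/979249) = 12925*(35/979249) = 452375/979249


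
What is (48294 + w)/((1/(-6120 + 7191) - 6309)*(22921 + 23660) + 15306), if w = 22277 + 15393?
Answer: -7672287/26227378021 ≈ -0.00029253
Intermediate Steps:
w = 37670
(48294 + w)/((1/(-6120 + 7191) - 6309)*(22921 + 23660) + 15306) = (48294 + 37670)/((1/(-6120 + 7191) - 6309)*(22921 + 23660) + 15306) = 85964/((1/1071 - 6309)*46581 + 15306) = 85964/(-6756938/1071*46581 + 15306) = 85964/(-104914976326/357 + 15306) = 85964/(-104909512084/357) = 85964*(-357/104909512084) = -7672287/26227378021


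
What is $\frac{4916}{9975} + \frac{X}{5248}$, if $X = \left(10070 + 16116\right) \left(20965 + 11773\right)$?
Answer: $\frac{2137841636867}{13087200} \approx 1.6335 \cdot 10^{5}$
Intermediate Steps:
$X = 857277268$ ($X = 26186 \cdot 32738 = 857277268$)
$\frac{4916}{9975} + \frac{X}{5248} = \frac{4916}{9975} + \frac{857277268}{5248} = 4916 \cdot \frac{1}{9975} + 857277268 \cdot \frac{1}{5248} = \frac{4916}{9975} + \frac{214319317}{1312} = \frac{2137841636867}{13087200}$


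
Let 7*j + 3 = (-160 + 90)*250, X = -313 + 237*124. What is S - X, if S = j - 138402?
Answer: -1189842/7 ≈ -1.6998e+5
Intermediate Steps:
X = 29075 (X = -313 + 29388 = 29075)
j = -17503/7 (j = -3/7 + ((-160 + 90)*250)/7 = -3/7 + (-70*250)/7 = -3/7 + (1/7)*(-17500) = -3/7 - 2500 = -17503/7 ≈ -2500.4)
S = -986317/7 (S = -17503/7 - 138402 = -986317/7 ≈ -1.4090e+5)
S - X = -986317/7 - 1*29075 = -986317/7 - 29075 = -1189842/7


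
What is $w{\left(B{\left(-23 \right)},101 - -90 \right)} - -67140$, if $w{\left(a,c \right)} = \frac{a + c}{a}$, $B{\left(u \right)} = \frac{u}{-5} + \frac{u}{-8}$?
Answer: $\frac{20082799}{299} \approx 67167.0$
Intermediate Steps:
$B{\left(u \right)} = - \frac{13 u}{40}$ ($B{\left(u \right)} = u \left(- \frac{1}{5}\right) + u \left(- \frac{1}{8}\right) = - \frac{u}{5} - \frac{u}{8} = - \frac{13 u}{40}$)
$w{\left(a,c \right)} = \frac{a + c}{a}$
$w{\left(B{\left(-23 \right)},101 - -90 \right)} - -67140 = \frac{\left(- \frac{13}{40}\right) \left(-23\right) + \left(101 - -90\right)}{\left(- \frac{13}{40}\right) \left(-23\right)} - -67140 = \frac{\frac{299}{40} + \left(101 + 90\right)}{\frac{299}{40}} + 67140 = \frac{40 \left(\frac{299}{40} + 191\right)}{299} + 67140 = \frac{40}{299} \cdot \frac{7939}{40} + 67140 = \frac{7939}{299} + 67140 = \frac{20082799}{299}$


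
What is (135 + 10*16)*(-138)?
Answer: -40710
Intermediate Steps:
(135 + 10*16)*(-138) = (135 + 160)*(-138) = 295*(-138) = -40710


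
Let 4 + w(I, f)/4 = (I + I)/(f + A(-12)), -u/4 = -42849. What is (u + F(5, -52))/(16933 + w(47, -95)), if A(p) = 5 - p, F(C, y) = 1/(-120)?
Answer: 38196821/3769000 ≈ 10.134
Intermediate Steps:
u = 171396 (u = -4*(-42849) = 171396)
F(C, y) = -1/120
w(I, f) = -16 + 8*I/(17 + f) (w(I, f) = -16 + 4*((I + I)/(f + (5 - 1*(-12)))) = -16 + 4*((2*I)/(f + (5 + 12))) = -16 + 4*((2*I)/(f + 17)) = -16 + 4*((2*I)/(17 + f)) = -16 + 4*(2*I/(17 + f)) = -16 + 8*I/(17 + f))
(u + F(5, -52))/(16933 + w(47, -95)) = (171396 - 1/120)/(16933 + 8*(-34 + 47 - 2*(-95))/(17 - 95)) = 20567519/(120*(16933 + 8*(-34 + 47 + 190)/(-78))) = 20567519/(120*(16933 + 8*(-1/78)*203)) = 20567519/(120*(16933 - 812/39)) = 20567519/(120*(659575/39)) = (20567519/120)*(39/659575) = 38196821/3769000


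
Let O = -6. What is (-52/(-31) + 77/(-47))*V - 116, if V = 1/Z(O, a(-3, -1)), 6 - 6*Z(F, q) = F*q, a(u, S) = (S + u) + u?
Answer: -338043/2914 ≈ -116.01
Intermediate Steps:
a(u, S) = S + 2*u
Z(F, q) = 1 - F*q/6
V = -1/6 (V = 1/(1 - 1/6*(-6)*(-1 + 2*(-3))) = 1/(1 - 1/6*(-6)*(-1 - 6)) = 1/(1 - 1/6*(-6)*(-7)) = 1/(1 - 7) = 1/(-6) = -1/6 ≈ -0.16667)
(-52/(-31) + 77/(-47))*V - 116 = (-52/(-31) + 77/(-47))*(-1/6) - 116 = (-52*(-1/31) + 77*(-1/47))*(-1/6) - 116 = (52/31 - 77/47)*(-1/6) - 116 = (57/1457)*(-1/6) - 116 = -19/2914 - 116 = -338043/2914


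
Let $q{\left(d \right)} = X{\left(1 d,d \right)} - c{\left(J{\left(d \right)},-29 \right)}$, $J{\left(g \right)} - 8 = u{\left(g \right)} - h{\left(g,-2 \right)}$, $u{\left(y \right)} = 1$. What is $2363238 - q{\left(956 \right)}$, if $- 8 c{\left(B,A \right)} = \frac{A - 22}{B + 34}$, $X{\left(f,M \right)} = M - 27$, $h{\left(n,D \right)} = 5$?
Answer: $\frac{718141987}{304} \approx 2.3623 \cdot 10^{6}$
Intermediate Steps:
$X{\left(f,M \right)} = -27 + M$
$J{\left(g \right)} = 4$ ($J{\left(g \right)} = 8 + \left(1 - 5\right) = 8 - 4 = 4$)
$c{\left(B,A \right)} = - \frac{-22 + A}{8 \left(34 + B\right)}$ ($c{\left(B,A \right)} = - \frac{\left(A - 22\right) \frac{1}{B + 34}}{8} = - \frac{\left(-22 + A\right) \frac{1}{34 + B}}{8} = - \frac{\frac{1}{34 + B} \left(-22 + A\right)}{8} = - \frac{-22 + A}{8 \left(34 + B\right)}$)
$q{\left(d \right)} = - \frac{8259}{304} + d$ ($q{\left(d \right)} = \left(-27 + d\right) - \frac{22 - -29}{8 \left(34 + 4\right)} = \left(-27 + d\right) - \frac{22 + 29}{8 \cdot 38} = \left(-27 + d\right) - \frac{1}{8} \cdot \frac{1}{38} \cdot 51 = \left(-27 + d\right) - \frac{51}{304} = - \frac{8259}{304} + d$)
$2363238 - q{\left(956 \right)} = 2363238 - \left(- \frac{8259}{304} + 956\right) = 2363238 - \frac{282365}{304} = \frac{718141987}{304}$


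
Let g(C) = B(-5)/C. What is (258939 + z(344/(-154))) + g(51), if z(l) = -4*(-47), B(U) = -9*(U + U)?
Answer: 4405189/17 ≈ 2.5913e+5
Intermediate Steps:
B(U) = -18*U
g(C) = 90/C (g(C) = (-18*(-5))/C = 90/C)
z(l) = 188
(258939 + z(344/(-154))) + g(51) = (258939 + 188) + 90/51 = 259127 + 90*(1/51) = 259127 + 30/17 = 4405189/17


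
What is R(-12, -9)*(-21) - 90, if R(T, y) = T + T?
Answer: 414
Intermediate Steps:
R(T, y) = 2*T
R(-12, -9)*(-21) - 90 = (2*(-12))*(-21) - 90 = -24*(-21) - 90 = 504 - 90 = 414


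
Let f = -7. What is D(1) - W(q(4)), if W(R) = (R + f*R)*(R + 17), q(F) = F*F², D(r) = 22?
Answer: 31126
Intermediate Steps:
q(F) = F³
W(R) = -6*R*(17 + R) (W(R) = (R - 7*R)*(R + 17) = (-6*R)*(17 + R) = -6*R*(17 + R))
D(1) - W(q(4)) = 22 - 6*4³*(-17 - 1*4³) = 22 - 6*64*(-17 - 1*64) = 22 - 6*64*(-17 - 64) = 22 - 6*64*(-81) = 22 - 1*(-31104) = 22 + 31104 = 31126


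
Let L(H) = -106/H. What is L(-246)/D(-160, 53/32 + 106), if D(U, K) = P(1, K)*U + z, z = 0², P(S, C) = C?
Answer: -1/39975 ≈ -2.5016e-5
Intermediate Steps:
z = 0
D(U, K) = K*U (D(U, K) = K*U + 0 = K*U)
L(-246)/D(-160, 53/32 + 106) = (-106/(-246))/(((53/32 + 106)*(-160))) = (-106*(-1/246))/(((53*(1/32) + 106)*(-160))) = 53/(123*(((53/32 + 106)*(-160)))) = 53/(123*(((3445/32)*(-160)))) = (53/123)/(-17225) = (53/123)*(-1/17225) = -1/39975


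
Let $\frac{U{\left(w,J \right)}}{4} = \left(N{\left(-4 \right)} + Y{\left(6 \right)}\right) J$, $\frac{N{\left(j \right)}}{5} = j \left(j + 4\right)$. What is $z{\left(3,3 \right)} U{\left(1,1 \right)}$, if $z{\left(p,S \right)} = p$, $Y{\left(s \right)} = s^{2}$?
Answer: $432$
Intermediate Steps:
$N{\left(j \right)} = 5 j \left(4 + j\right)$ ($N{\left(j \right)} = 5 j \left(j + 4\right) = 5 j \left(4 + j\right)$)
$U{\left(w,J \right)} = 144 J$ ($U{\left(w,J \right)} = 4 \left(5 \left(-4\right) \left(4 - 4\right) + 6^{2}\right) J = 4 \left(5 \left(-4\right) 0 + 36\right) J = 4 \left(0 + 36\right) J = 4 \cdot 36 J = 144 J$)
$z{\left(3,3 \right)} U{\left(1,1 \right)} = 3 \cdot 144 \cdot 1 = 3 \cdot 144 = 432$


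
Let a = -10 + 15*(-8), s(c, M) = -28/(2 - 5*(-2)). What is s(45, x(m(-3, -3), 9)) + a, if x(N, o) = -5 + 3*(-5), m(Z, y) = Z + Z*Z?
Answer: -397/3 ≈ -132.33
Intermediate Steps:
m(Z, y) = Z + Z**2
x(N, o) = -20 (x(N, o) = -5 - 15 = -20)
s(c, M) = -7/3 (s(c, M) = -28/(2 + 10) = -28/12 = -28*1/12 = -7/3)
a = -130 (a = -10 - 120 = -130)
s(45, x(m(-3, -3), 9)) + a = -7/3 - 130 = -397/3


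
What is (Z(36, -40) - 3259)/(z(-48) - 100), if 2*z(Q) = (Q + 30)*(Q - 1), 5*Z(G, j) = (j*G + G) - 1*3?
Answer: -17702/1705 ≈ -10.382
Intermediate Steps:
Z(G, j) = -3/5 + G/5 + G*j/5 (Z(G, j) = ((j*G + G) - 1*3)/5 = ((G*j + G) - 3)/5 = ((G + G*j) - 3)/5 = (-3 + G + G*j)/5 = -3/5 + G/5 + G*j/5)
z(Q) = (-1 + Q)*(30 + Q)/2 (z(Q) = ((Q + 30)*(Q - 1))/2 = ((30 + Q)*(-1 + Q))/2 = ((-1 + Q)*(30 + Q))/2 = (-1 + Q)*(30 + Q)/2)
(Z(36, -40) - 3259)/(z(-48) - 100) = ((-3/5 + (1/5)*36 + (1/5)*36*(-40)) - 3259)/((-15 + (1/2)*(-48)**2 + (29/2)*(-48)) - 100) = ((-3/5 + 36/5 - 288) - 3259)/((-15 + (1/2)*2304 - 696) - 100) = (-1407/5 - 3259)/((-15 + 1152 - 696) - 100) = -17702/(5*(441 - 100)) = -17702/5/341 = -17702/5*1/341 = -17702/1705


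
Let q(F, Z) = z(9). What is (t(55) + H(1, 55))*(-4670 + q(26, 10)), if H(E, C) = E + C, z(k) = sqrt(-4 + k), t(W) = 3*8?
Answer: -373600 + 80*sqrt(5) ≈ -3.7342e+5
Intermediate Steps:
t(W) = 24
H(E, C) = C + E
q(F, Z) = sqrt(5) (q(F, Z) = sqrt(-4 + 9) = sqrt(5))
(t(55) + H(1, 55))*(-4670 + q(26, 10)) = (24 + (55 + 1))*(-4670 + sqrt(5)) = (24 + 56)*(-4670 + sqrt(5)) = 80*(-4670 + sqrt(5)) = -373600 + 80*sqrt(5)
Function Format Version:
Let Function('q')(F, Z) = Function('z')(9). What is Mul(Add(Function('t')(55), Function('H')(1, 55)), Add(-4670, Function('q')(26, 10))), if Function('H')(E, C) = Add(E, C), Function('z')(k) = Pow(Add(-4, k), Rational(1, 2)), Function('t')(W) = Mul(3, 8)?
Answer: Add(-373600, Mul(80, Pow(5, Rational(1, 2)))) ≈ -3.7342e+5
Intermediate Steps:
Function('t')(W) = 24
Function('H')(E, C) = Add(C, E)
Function('q')(F, Z) = Pow(5, Rational(1, 2)) (Function('q')(F, Z) = Pow(Add(-4, 9), Rational(1, 2)) = Pow(5, Rational(1, 2)))
Mul(Add(Function('t')(55), Function('H')(1, 55)), Add(-4670, Function('q')(26, 10))) = Mul(Add(24, Add(55, 1)), Add(-4670, Pow(5, Rational(1, 2)))) = Mul(Add(24, 56), Add(-4670, Pow(5, Rational(1, 2)))) = Mul(80, Add(-4670, Pow(5, Rational(1, 2)))) = Add(-373600, Mul(80, Pow(5, Rational(1, 2))))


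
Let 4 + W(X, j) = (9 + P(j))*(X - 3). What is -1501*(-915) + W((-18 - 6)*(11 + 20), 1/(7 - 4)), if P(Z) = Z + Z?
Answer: 1366190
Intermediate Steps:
P(Z) = 2*Z
W(X, j) = -4 + (-3 + X)*(9 + 2*j) (W(X, j) = -4 + (9 + 2*j)*(X - 3) = -4 + (9 + 2*j)*(-3 + X) = -4 + (-3 + X)*(9 + 2*j))
-1501*(-915) + W((-18 - 6)*(11 + 20), 1/(7 - 4)) = -1501*(-915) + (-31 - 6/(7 - 4) + 9*((-18 - 6)*(11 + 20)) + 2*((-18 - 6)*(11 + 20))/(7 - 4)) = 1373415 + (-31 - 6/3 + 9*(-24*31) + 2*(-24*31)/3) = 1373415 + (-31 - 6*⅓ + 9*(-744) + 2*(-744)*(⅓)) = 1373415 + (-31 - 2 - 6696 - 496) = 1373415 - 7225 = 1366190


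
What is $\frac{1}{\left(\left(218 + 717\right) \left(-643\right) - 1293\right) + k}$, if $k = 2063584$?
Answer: $\frac{1}{1461086} \approx 6.8442 \cdot 10^{-7}$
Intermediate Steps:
$\frac{1}{\left(\left(218 + 717\right) \left(-643\right) - 1293\right) + k} = \frac{1}{\left(\left(218 + 717\right) \left(-643\right) - 1293\right) + 2063584} = \frac{1}{\left(935 \left(-643\right) - 1293\right) + 2063584} = \frac{1}{\left(-601205 - 1293\right) + 2063584} = \frac{1}{-602498 + 2063584} = \frac{1}{1461086}$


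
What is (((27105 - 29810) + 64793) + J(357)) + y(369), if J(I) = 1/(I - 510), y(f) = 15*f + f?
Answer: 10402775/153 ≈ 67992.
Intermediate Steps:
y(f) = 16*f
J(I) = 1/(-510 + I)
(((27105 - 29810) + 64793) + J(357)) + y(369) = (((27105 - 29810) + 64793) + 1/(-510 + 357)) + 16*369 = ((-2705 + 64793) + 1/(-153)) + 5904 = (62088 - 1/153) + 5904 = 9499463/153 + 5904 = 10402775/153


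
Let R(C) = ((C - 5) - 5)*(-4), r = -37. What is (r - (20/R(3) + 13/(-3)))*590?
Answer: -413590/21 ≈ -19695.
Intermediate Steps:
R(C) = 40 - 4*C (R(C) = ((-5 + C) - 5)*(-4) = (-10 + C)*(-4) = 40 - 4*C)
(r - (20/R(3) + 13/(-3)))*590 = (-37 - (20/(40 - 4*3) + 13/(-3)))*590 = (-37 - (20/(40 - 12) + 13*(-⅓)))*590 = (-37 - (20/28 - 13/3))*590 = (-37 - (20*(1/28) - 13/3))*590 = (-37 - (5/7 - 13/3))*590 = (-37 - 1*(-76/21))*590 = (-37 + 76/21)*590 = -701/21*590 = -413590/21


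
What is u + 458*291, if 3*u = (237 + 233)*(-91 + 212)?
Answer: 456704/3 ≈ 1.5223e+5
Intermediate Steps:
u = 56870/3 (u = ((237 + 233)*(-91 + 212))/3 = (470*121)/3 = (⅓)*56870 = 56870/3 ≈ 18957.)
u + 458*291 = 56870/3 + 458*291 = 56870/3 + 133278 = 456704/3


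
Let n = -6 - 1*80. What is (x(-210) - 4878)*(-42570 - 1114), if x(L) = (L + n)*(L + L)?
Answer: -5217704328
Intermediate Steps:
n = -86 (n = -6 - 80 = -86)
x(L) = 2*L*(-86 + L) (x(L) = (L - 86)*(L + L) = (-86 + L)*(2*L) = 2*L*(-86 + L))
(x(-210) - 4878)*(-42570 - 1114) = (2*(-210)*(-86 - 210) - 4878)*(-42570 - 1114) = (2*(-210)*(-296) - 4878)*(-43684) = (124320 - 4878)*(-43684) = 119442*(-43684) = -5217704328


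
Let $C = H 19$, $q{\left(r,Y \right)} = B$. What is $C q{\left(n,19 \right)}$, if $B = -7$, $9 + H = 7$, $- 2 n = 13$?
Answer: $266$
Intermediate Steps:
$n = - \frac{13}{2}$ ($n = \left(- \frac{1}{2}\right) 13 = - \frac{13}{2} \approx -6.5$)
$H = -2$ ($H = -9 + 7 = -2$)
$q{\left(r,Y \right)} = -7$
$C = -38$ ($C = \left(-2\right) 19 = -38$)
$C q{\left(n,19 \right)} = \left(-38\right) \left(-7\right) = 266$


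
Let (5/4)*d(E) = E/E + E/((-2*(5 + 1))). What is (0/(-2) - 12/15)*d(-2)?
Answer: -56/75 ≈ -0.74667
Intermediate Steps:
d(E) = ⅘ - E/15 (d(E) = 4*(E/E + E/((-2*(5 + 1))))/5 = 4*(1 + E/((-2*6)))/5 = 4*(1 + E/(-12))/5 = 4*(1 + E*(-1/12))/5 = 4*(1 - E/12)/5 = ⅘ - E/15)
(0/(-2) - 12/15)*d(-2) = (0/(-2) - 12/15)*(⅘ - 1/15*(-2)) = (0*(-½) - 12*1/15)*(⅘ + 2/15) = (0 - ⅘)*(14/15) = -⅘*14/15 = -56/75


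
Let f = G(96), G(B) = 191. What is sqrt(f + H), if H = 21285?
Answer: 2*sqrt(5369) ≈ 146.55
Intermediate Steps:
f = 191
sqrt(f + H) = sqrt(191 + 21285) = sqrt(21476) = 2*sqrt(5369)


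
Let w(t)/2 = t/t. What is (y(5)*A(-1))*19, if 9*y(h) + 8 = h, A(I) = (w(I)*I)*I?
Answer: -38/3 ≈ -12.667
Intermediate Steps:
w(t) = 2 (w(t) = 2*(t/t) = 2*1 = 2)
A(I) = 2*I**2 (A(I) = (2*I)*I = 2*I**2)
y(h) = -8/9 + h/9
(y(5)*A(-1))*19 = ((-8/9 + (1/9)*5)*(2*(-1)**2))*19 = ((-8/9 + 5/9)*(2*1))*19 = -1/3*2*19 = -2/3*19 = -38/3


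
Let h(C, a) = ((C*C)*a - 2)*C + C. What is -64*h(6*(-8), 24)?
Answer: 169866240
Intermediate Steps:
h(C, a) = C + C*(-2 + a*C²) (h(C, a) = (C²*a - 2)*C + C = (a*C² - 2)*C + C = (-2 + a*C²)*C + C = C*(-2 + a*C²) + C = C + C*(-2 + a*C²))
-64*h(6*(-8), 24) = -64*(-6*(-8) + 24*(6*(-8))³) = -64*(-1*(-48) + 24*(-48)³) = -64*(48 + 24*(-110592)) = -64*(48 - 2654208) = -64*(-2654160) = 169866240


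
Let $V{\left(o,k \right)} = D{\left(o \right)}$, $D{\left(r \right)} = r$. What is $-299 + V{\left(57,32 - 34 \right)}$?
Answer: $-242$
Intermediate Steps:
$V{\left(o,k \right)} = o$
$-299 + V{\left(57,32 - 34 \right)} = -299 + 57 = -242$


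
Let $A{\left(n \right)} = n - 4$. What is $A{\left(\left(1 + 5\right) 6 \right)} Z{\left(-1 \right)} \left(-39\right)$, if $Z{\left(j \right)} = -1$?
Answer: $1248$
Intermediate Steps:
$A{\left(n \right)} = -4 + n$
$A{\left(\left(1 + 5\right) 6 \right)} Z{\left(-1 \right)} \left(-39\right) = \left(-4 + \left(1 + 5\right) 6\right) \left(-1\right) \left(-39\right) = \left(-4 + 6 \cdot 6\right) \left(-1\right) \left(-39\right) = \left(-4 + 36\right) \left(-1\right) \left(-39\right) = 32 \left(-1\right) \left(-39\right) = \left(-32\right) \left(-39\right) = 1248$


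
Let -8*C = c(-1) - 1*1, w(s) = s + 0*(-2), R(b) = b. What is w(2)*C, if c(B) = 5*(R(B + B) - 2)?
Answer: 21/4 ≈ 5.2500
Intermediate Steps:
c(B) = -10 + 10*B (c(B) = 5*((B + B) - 2) = 5*(2*B - 2) = 5*(-2 + 2*B) = -10 + 10*B)
w(s) = s (w(s) = s + 0 = s)
C = 21/8 (C = -((-10 + 10*(-1)) - 1*1)/8 = -((-10 - 10) - 1)/8 = -(-20 - 1)/8 = -⅛*(-21) = 21/8 ≈ 2.6250)
w(2)*C = 2*(21/8) = 21/4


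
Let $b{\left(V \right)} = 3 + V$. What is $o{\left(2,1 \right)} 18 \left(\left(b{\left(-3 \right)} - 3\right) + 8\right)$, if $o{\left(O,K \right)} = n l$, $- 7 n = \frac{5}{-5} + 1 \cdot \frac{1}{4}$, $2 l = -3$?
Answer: $- \frac{405}{28} \approx -14.464$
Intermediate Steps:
$l = - \frac{3}{2}$ ($l = \frac{1}{2} \left(-3\right) = - \frac{3}{2} \approx -1.5$)
$n = \frac{3}{28}$ ($n = - \frac{\frac{5}{-5} + 1 \cdot \frac{1}{4}}{7} = - \frac{5 \left(- \frac{1}{5}\right) + 1 \cdot \frac{1}{4}}{7} = - \frac{-1 + \frac{1}{4}}{7} = \left(- \frac{1}{7}\right) \left(- \frac{3}{4}\right) = \frac{3}{28} \approx 0.10714$)
$o{\left(O,K \right)} = - \frac{9}{56}$ ($o{\left(O,K \right)} = \frac{3}{28} \left(- \frac{3}{2}\right) = - \frac{9}{56}$)
$o{\left(2,1 \right)} 18 \left(\left(b{\left(-3 \right)} - 3\right) + 8\right) = \left(- \frac{9}{56}\right) 18 \left(\left(\left(3 - 3\right) - 3\right) + 8\right) = - \frac{81 \left(\left(0 - 3\right) + 8\right)}{28} = - \frac{81 \left(-3 + 8\right)}{28} = \left(- \frac{81}{28}\right) 5 = - \frac{405}{28}$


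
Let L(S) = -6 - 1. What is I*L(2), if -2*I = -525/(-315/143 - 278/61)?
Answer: 32057025/117938 ≈ 271.81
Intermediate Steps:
L(S) = -7
I = -4579575/117938 (I = -(-525)/(2*(-315/143 - 278/61)) = -(-525)/(2*(-58969/8723)) = -(-525)*(-8723)/(2*58969) = -½*4579575/58969 = -4579575/117938 ≈ -38.830)
I*L(2) = -4579575/117938*(-7) = 32057025/117938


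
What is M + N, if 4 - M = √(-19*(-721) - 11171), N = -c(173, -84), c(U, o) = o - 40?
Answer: 128 - 4*√158 ≈ 77.721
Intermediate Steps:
c(U, o) = -40 + o
N = 124 (N = -(-40 - 84) = -1*(-124) = 124)
M = 4 - 4*√158 (M = 4 - √(-19*(-721) - 11171) = 4 - √(13699 - 11171) = 4 - √2528 = 4 - 4*√158 ≈ -46.279)
M + N = (4 - 4*√158) + 124 = 128 - 4*√158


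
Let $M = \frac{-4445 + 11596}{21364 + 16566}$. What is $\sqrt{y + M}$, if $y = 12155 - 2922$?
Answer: $\frac{\sqrt{13283648919130}}{37930} \approx 96.089$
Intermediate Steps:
$M = \frac{7151}{37930} \approx 0.18853$
$y = 9233$ ($y = 12155 - 2922 = 9233$)
$\sqrt{y + M} = \sqrt{9233 + \frac{7151}{37930}} = \sqrt{\frac{350214841}{37930}} = \frac{\sqrt{13283648919130}}{37930}$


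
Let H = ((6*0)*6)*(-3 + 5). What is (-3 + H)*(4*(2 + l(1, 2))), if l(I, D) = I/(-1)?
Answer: -12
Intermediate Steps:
H = 0 (H = (0*6)*2 = 0*2 = 0)
l(I, D) = -I (l(I, D) = I*(-1) = -I)
(-3 + H)*(4*(2 + l(1, 2))) = (-3 + 0)*(4*(2 - 1*1)) = -12*(2 - 1) = -12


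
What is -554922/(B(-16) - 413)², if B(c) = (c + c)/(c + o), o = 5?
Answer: -67145562/20349121 ≈ -3.2997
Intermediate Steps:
B(c) = 2*c/(5 + c) (B(c) = (c + c)/(c + 5) = (2*c)/(5 + c) = 2*c/(5 + c))
-554922/(B(-16) - 413)² = -554922/(2*(-16)/(5 - 16) - 413)² = -554922/(2*(-16)/(-11) - 413)² = -554922/(2*(-16)*(-1/11) - 413)² = -554922/(32/11 - 413)² = -554922/((-4511/11)²) = -554922/20349121/121 = -554922*121/20349121 = -67145562/20349121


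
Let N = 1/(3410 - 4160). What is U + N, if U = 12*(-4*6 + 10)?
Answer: -126001/750 ≈ -168.00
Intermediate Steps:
U = -168 (U = 12*(-24 + 10) = 12*(-14) = -168)
N = -1/750 (N = 1/(-750) = -1/750 ≈ -0.0013333)
U + N = -168 - 1/750 = -126001/750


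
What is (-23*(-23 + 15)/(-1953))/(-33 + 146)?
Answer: -184/220689 ≈ -0.00083375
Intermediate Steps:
(-23*(-23 + 15)/(-1953))/(-33 + 146) = (-23*(-8)*(-1/1953))/113 = (184*(-1/1953))*(1/113) = -184/1953*1/113 = -184/220689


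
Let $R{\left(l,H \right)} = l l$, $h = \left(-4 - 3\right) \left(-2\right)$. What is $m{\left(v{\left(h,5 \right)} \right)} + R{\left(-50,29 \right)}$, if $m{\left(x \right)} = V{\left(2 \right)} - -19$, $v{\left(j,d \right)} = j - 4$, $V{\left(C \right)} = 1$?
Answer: $2520$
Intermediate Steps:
$h = 14$ ($h = \left(-7\right) \left(-2\right) = 14$)
$v{\left(j,d \right)} = -4 + j$
$R{\left(l,H \right)} = l^{2}$
$m{\left(x \right)} = 20$ ($m{\left(x \right)} = 1 - -19 = 1 + 19 = 20$)
$m{\left(v{\left(h,5 \right)} \right)} + R{\left(-50,29 \right)} = 20 + \left(-50\right)^{2} = 20 + 2500 = 2520$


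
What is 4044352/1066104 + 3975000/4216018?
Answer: 102350116492/21609200259 ≈ 4.7364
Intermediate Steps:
4044352/1066104 + 3975000/4216018 = 4044352*(1/1066104) + 3975000*(1/4216018) = 38888/10251 + 1987500/2108009 = 102350116492/21609200259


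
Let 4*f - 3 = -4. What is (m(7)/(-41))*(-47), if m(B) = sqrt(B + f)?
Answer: 141*sqrt(3)/82 ≈ 2.9783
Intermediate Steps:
f = -1/4 (f = 3/4 + (1/4)*(-4) = 3/4 - 1 = -1/4 ≈ -0.25000)
m(B) = sqrt(-1/4 + B) (m(B) = sqrt(B - 1/4) = sqrt(-1/4 + B))
(m(7)/(-41))*(-47) = ((sqrt(-1 + 4*7)/2)/(-41))*(-47) = ((sqrt(-1 + 28)/2)*(-1/41))*(-47) = ((sqrt(27)/2)*(-1/41))*(-47) = (((3*sqrt(3))/2)*(-1/41))*(-47) = ((3*sqrt(3)/2)*(-1/41))*(-47) = -3*sqrt(3)/82*(-47) = 141*sqrt(3)/82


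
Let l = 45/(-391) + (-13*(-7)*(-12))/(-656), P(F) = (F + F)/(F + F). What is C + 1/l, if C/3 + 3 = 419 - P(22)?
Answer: 123771059/99363 ≈ 1245.6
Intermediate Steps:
P(F) = 1 (P(F) = (2*F)/((2*F)) = (2*F)*(1/(2*F)) = 1)
l = 99363/64124 (l = 45*(-1/391) + (91*(-12))*(-1/656) = -45/391 - 1092*(-1/656) = -45/391 + 273/164 = 99363/64124 ≈ 1.5495)
C = 1245 (C = -9 + 3*(419 - 1*1) = -9 + 3*(419 - 1) = -9 + 3*418 = -9 + 1254 = 1245)
C + 1/l = 1245 + 1/(99363/64124) = 1245 + 64124/99363 = 123771059/99363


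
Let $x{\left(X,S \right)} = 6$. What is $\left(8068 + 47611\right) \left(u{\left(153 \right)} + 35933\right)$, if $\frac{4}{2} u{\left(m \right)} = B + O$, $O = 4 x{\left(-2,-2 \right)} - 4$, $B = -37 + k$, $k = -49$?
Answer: $1998876100$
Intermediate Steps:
$B = -86$ ($B = -37 - 49 = -86$)
$O = 20$ ($O = 4 \cdot 6 - 4 = 24 - 4 = 20$)
$u{\left(m \right)} = -33$ ($u{\left(m \right)} = \frac{-86 + 20}{2} = \frac{1}{2} \left(-66\right) = -33$)
$\left(8068 + 47611\right) \left(u{\left(153 \right)} + 35933\right) = \left(8068 + 47611\right) \left(-33 + 35933\right) = 55679 \cdot 35900 = 1998876100$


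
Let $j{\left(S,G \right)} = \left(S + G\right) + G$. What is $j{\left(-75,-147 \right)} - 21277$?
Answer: $-21646$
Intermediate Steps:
$j{\left(S,G \right)} = S + 2 G$ ($j{\left(S,G \right)} = \left(G + S\right) + G = S + 2 G$)
$j{\left(-75,-147 \right)} - 21277 = \left(-75 + 2 \left(-147\right)\right) - 21277 = \left(-75 - 294\right) - 21277 = -369 - 21277 = -21646$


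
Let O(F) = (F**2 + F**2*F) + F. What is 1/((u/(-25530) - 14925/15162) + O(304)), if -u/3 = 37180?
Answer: 4300954/121231796330583 ≈ 3.5477e-8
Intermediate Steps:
u = -111540 (u = -3*37180 = -111540)
O(F) = F + F**2 + F**3 (O(F) = (F**2 + F**3) + F = F + F**2 + F**3)
1/((u/(-25530) - 14925/15162) + O(304)) = 1/((-111540/(-25530) - 14925/15162) + 304*(1 + 304 + 304**2)) = 1/((-111540*(-1/25530) - 14925*1/15162) + 304*(1 + 304 + 92416)) = 1/((3718/851 - 4975/5054) + 304*92721) = 1/(14557047/4300954 + 28187184) = 1/(121231796330583/4300954) = 4300954/121231796330583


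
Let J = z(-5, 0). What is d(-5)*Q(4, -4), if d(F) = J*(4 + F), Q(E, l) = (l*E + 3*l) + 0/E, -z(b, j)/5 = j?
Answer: 0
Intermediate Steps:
z(b, j) = -5*j
Q(E, l) = 3*l + E*l (Q(E, l) = (E*l + 3*l) + 0 = (3*l + E*l) + 0 = 3*l + E*l)
J = 0 (J = -5*0 = 0)
d(F) = 0 (d(F) = 0*(4 + F) = 0)
d(-5)*Q(4, -4) = 0*(-4*(3 + 4)) = 0*(-4*7) = 0*(-28) = 0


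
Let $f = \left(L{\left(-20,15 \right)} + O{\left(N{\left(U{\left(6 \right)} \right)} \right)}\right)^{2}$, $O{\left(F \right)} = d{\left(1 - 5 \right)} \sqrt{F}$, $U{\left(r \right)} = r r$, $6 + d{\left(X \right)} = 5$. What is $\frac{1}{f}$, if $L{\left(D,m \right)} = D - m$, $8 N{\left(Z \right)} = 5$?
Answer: $\frac{16}{\left(140 + \sqrt{10}\right)^{2}} \approx 0.00078066$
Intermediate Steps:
$d{\left(X \right)} = -1$ ($d{\left(X \right)} = -6 + 5 = -1$)
$U{\left(r \right)} = r^{2}$
$N{\left(Z \right)} = \frac{5}{8}$ ($N{\left(Z \right)} = \frac{1}{8} \cdot 5 = \frac{5}{8}$)
$O{\left(F \right)} = - \sqrt{F}$
$f = \left(-35 - \frac{\sqrt{10}}{4}\right)^{2}$ ($f = \left(\left(-20 - 15\right) - \sqrt{\frac{5}{8}}\right)^{2} = \left(\left(-20 - 15\right) - \frac{\sqrt{10}}{4}\right)^{2} = \left(-35 - \frac{\sqrt{10}}{4}\right)^{2} \approx 1281.0$)
$\frac{1}{f} = \frac{1}{\frac{1}{16} \left(140 + \sqrt{10}\right)^{2}} = \frac{16}{\left(140 + \sqrt{10}\right)^{2}}$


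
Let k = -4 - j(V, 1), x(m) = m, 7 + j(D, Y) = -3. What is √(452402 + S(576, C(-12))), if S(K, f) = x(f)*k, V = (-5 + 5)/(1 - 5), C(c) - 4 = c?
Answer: √452354 ≈ 672.57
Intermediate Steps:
C(c) = 4 + c
V = 0 (V = 0/(-4) = 0*(-¼) = 0)
j(D, Y) = -10 (j(D, Y) = -7 - 3 = -10)
k = 6 (k = -4 - 1*(-10) = -4 + 10 = 6)
S(K, f) = 6*f (S(K, f) = f*6 = 6*f)
√(452402 + S(576, C(-12))) = √(452402 + 6*(4 - 12)) = √(452402 + 6*(-8)) = √(452402 - 48) = √452354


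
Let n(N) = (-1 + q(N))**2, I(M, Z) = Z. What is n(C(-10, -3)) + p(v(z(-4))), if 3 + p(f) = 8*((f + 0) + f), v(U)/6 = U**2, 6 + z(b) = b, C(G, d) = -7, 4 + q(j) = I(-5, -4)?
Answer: 9678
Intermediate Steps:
q(j) = -8 (q(j) = -4 - 4 = -8)
z(b) = -6 + b
v(U) = 6*U**2
p(f) = -3 + 16*f (p(f) = -3 + 8*((f + 0) + f) = -3 + 8*(f + f) = -3 + 8*(2*f) = -3 + 16*f)
n(N) = 81 (n(N) = (-1 - 8)**2 = (-9)**2 = 81)
n(C(-10, -3)) + p(v(z(-4))) = 81 + (-3 + 16*(6*(-6 - 4)**2)) = 81 + (-3 + 16*(6*(-10)**2)) = 81 + (-3 + 16*(6*100)) = 81 + (-3 + 16*600) = 81 + (-3 + 9600) = 81 + 9597 = 9678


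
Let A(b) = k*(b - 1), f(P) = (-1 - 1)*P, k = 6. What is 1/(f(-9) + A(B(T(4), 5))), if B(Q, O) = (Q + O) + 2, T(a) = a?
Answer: 1/78 ≈ 0.012821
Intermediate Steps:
B(Q, O) = 2 + O + Q (B(Q, O) = (O + Q) + 2 = 2 + O + Q)
f(P) = -2*P
A(b) = -6 + 6*b (A(b) = 6*(b - 1) = 6*(-1 + b) = -6 + 6*b)
1/(f(-9) + A(B(T(4), 5))) = 1/(-2*(-9) + (-6 + 6*(2 + 5 + 4))) = 1/(18 + (-6 + 6*11)) = 1/(18 + (-6 + 66)) = 1/(18 + 60) = 1/78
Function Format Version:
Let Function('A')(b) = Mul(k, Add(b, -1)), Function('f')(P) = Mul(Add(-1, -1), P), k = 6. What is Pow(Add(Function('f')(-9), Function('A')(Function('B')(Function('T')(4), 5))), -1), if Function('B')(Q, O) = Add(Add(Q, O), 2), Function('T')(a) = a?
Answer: Rational(1, 78) ≈ 0.012821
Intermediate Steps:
Function('B')(Q, O) = Add(2, O, Q) (Function('B')(Q, O) = Add(Add(O, Q), 2) = Add(2, O, Q))
Function('f')(P) = Mul(-2, P)
Function('A')(b) = Add(-6, Mul(6, b)) (Function('A')(b) = Mul(6, Add(b, -1)) = Mul(6, Add(-1, b)) = Add(-6, Mul(6, b)))
Pow(Add(Function('f')(-9), Function('A')(Function('B')(Function('T')(4), 5))), -1) = Pow(Add(Mul(-2, -9), Add(-6, Mul(6, Add(2, 5, 4)))), -1) = Pow(Add(18, Add(-6, Mul(6, 11))), -1) = Pow(Add(18, Add(-6, 66)), -1) = Pow(Add(18, 60), -1) = Pow(78, -1) = Rational(1, 78)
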